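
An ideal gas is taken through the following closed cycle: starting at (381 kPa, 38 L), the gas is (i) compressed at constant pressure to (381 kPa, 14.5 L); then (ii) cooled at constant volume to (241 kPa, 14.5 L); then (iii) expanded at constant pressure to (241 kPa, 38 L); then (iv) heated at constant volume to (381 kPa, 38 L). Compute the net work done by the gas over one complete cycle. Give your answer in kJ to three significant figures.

Constant-volume legs do no work.
W(i) = (381)(14.5 − 38) = -8954 J; W(iii) = (241)(38 − 14.5) = 5664 J.
W_net = -8954 + 5664 = -3290 J (the counter-clockwise enclosed area).

W_net ≈ -3.29 kJ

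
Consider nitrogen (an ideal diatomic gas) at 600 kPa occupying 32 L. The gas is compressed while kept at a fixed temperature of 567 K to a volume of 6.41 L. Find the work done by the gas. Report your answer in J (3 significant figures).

W ≈ -30900 J

Isothermal: W = nRT ln(V₂/V₁) = P₁V₁ ln(V₂/V₁).
P₁V₁ = (600 kPa)(32 L) = 19200 J.
W = 19200 × ln(6.41/32) = 19200 × -1.608
W_by_gas = -30871 J.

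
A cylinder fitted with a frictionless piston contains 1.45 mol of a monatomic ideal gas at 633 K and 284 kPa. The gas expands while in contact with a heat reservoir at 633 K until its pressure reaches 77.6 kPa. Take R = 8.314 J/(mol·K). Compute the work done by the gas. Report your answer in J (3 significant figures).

W ≈ 9900 J

Isothermal process: W = nRT ln(V₂/V₁) = nRT ln(P₁/P₂).
W = (1.45)(8.314)(633) × ln(284/77.6)
  = 7631 × ln(3.66) = 7631 × 1.297
W_by_gas = 9901 J.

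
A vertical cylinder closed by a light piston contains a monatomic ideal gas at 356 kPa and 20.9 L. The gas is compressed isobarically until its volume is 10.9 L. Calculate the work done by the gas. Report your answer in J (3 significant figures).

Isobaric: W = P ΔV.
W = (356 kPa)(10.9 − 20.9 L) = (356)(-10) = -3560 J.

W ≈ -3560 J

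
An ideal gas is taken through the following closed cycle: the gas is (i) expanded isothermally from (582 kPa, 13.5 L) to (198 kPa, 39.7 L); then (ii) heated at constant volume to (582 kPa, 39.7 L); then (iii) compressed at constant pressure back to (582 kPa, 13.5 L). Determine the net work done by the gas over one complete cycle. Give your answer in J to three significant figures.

Leg (i): W = PᵢVᵢ ln(V_f/Vᵢ) = (7857) ln(39.7/13.5) = 8475 J.
Leg (ii): W = 0.
Leg (iii): W = PΔV = (582)(13.5 − 39.7) = -15248 J.
W_net = 8475 − 15248 = -6773 J.

W_net ≈ -6770 J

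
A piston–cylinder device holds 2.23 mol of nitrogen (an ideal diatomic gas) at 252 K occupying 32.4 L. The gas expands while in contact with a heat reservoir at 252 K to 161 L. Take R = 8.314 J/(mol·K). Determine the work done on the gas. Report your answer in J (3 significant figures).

Isothermal: W = nRT ln(V₂/V₁).
W = (2.23)(8.314)(252) × ln(161/32.4)
  = 4672 × 1.603
W_by_gas = 7491 J; work on gas = −W_by = -7491 J.

W ≈ -7490 J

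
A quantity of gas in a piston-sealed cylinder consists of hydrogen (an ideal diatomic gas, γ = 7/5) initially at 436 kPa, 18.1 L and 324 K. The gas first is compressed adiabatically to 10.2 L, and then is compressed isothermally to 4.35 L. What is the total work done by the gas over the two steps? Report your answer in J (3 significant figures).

Step 1 (adiabatic): W = (P₁V₁ − P₂V₂)/(γ−1) = (7892 − 9927)/0.4 = -5087 J.
After step 1: P = 973.2 kPa, V = 10.2 L, T = 407.5 K.
Step 2 (isothermal): W = P₁V₁ ln(V₂/V₁) = (9927) ln(4.35/10.2) = -8459 J.
W_total = -5087 − 8459 = -13547 J.

W_total ≈ -13500 J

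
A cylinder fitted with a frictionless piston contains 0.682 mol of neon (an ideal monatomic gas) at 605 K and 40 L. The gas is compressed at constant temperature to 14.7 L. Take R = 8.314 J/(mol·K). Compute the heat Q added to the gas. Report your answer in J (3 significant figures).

Isothermal ⇒ ΔU = 0, so Q = W = nRT ln(V₂/V₁).
Q = (0.682)(8.314)(605) ln(14.7/40) = 3430 × -1.001 = -3434 J.

Q ≈ -3430 J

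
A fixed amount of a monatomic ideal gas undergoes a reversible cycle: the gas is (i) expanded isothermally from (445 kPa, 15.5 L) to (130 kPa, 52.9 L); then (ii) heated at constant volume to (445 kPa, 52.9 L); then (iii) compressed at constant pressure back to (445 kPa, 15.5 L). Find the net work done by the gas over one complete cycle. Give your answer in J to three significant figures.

Leg (i): W = PᵢVᵢ ln(V_f/Vᵢ) = (6898) ln(52.9/15.5) = 8467 J.
Leg (ii): W = 0.
Leg (iii): W = PΔV = (445)(15.5 − 52.9) = -16643 J.
W_net = 8467 − 16643 = -8176 J.

W_net ≈ -8180 J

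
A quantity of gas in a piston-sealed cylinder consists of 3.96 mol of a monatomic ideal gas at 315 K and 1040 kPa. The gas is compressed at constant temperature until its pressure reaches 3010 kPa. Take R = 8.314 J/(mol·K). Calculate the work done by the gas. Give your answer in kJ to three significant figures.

W ≈ -11.0 kJ

Isothermal process: W = nRT ln(V₂/V₁) = nRT ln(P₁/P₂).
W = (3.96)(8.314)(315) × ln(1040/3010)
  = 10371 × ln(0.3455) = 10371 × -1.063
W_by_gas = -11021 J.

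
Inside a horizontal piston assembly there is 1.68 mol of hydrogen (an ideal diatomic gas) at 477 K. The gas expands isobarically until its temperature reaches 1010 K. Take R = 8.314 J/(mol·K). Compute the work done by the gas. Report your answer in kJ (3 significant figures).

W ≈ 7.44 kJ

Isobaric: W = P ΔV = nR ΔT.
W = (1.68)(8.314)(1010 − 477) = 7445 J.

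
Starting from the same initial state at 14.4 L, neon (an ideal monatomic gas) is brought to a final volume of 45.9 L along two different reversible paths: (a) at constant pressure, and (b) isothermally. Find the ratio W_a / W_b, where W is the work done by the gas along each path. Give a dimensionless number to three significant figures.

Path (a) isobaric: W = P₁(V₂ − V₁) → W_a/(P₁V₁) = 2.188.
Path (b) isothermal: W = P₁V₁ ln(V₂/V₁) → W_b/(P₁V₁) = 1.159.
W_a / W_b = 2.188 / 1.159 = 1.887.

W_a / W_b ≈ 1.89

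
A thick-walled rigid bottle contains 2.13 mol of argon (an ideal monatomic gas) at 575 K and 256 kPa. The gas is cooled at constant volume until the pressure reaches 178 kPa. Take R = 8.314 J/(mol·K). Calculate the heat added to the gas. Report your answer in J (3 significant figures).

Constant volume ⇒ W = 0, so Q = ΔU = nCᵥΔT with Cᵥ = 3R/2 = 12.47 J/(mol·K).
At constant V, T₂/T₁ = P₂/P₁ ⇒ ΔT = T₁(P₂/P₁ − 1) = 575·(178/256 − 1) = -175.2 K.
ΔU = (2.13)(12.47)(-175.2) = -4654 J.

Q ≈ -4650 J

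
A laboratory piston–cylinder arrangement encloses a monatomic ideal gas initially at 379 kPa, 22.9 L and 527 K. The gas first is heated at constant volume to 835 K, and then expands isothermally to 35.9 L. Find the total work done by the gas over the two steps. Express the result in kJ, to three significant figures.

Step 1 (isochoric): W = 0 (constant volume).
After step 1: P = 600.5 kPa (V unchanged).
Step 2 (isothermal): W = P₁V₁ ln(V₂/V₁) = (13752) ln(35.9/22.9) = 6183 J.
W_total = 0 + 6183 = 6183 J.

W_total ≈ 6.18 kJ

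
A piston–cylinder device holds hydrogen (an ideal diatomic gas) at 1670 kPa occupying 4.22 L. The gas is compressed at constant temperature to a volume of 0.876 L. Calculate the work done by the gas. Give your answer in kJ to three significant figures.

Isothermal: W = nRT ln(V₂/V₁) = P₁V₁ ln(V₂/V₁).
P₁V₁ = (1670 kPa)(4.22 L) = 7047 J.
W = 7047 × ln(0.876/4.22) = 7047 × -1.572
W_by_gas = -11080 J.

W ≈ -11.1 kJ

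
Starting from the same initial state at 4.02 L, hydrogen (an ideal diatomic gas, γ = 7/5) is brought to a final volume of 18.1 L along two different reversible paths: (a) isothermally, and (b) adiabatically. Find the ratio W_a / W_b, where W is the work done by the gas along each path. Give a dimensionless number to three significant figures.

Path (a) isothermal: W = P₁V₁ ln(V₂/V₁) → W_a/(P₁V₁) = 1.505.
Path (b) adiabatic: W = P₁V₁(1 − (V₁/V₂)^(γ−1))/(γ−1) → W_b/(P₁V₁) = 1.131.
W_a / W_b = 1.505 / 1.131 = 1.331.

W_a / W_b ≈ 1.33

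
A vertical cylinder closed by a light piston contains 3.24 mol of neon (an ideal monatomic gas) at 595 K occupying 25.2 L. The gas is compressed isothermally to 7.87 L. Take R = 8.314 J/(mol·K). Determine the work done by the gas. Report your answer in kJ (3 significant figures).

W ≈ -18.7 kJ

Isothermal: W = nRT ln(V₂/V₁).
W = (3.24)(8.314)(595) × ln(7.87/25.2)
  = 16028 × -1.164
W_by_gas = -18653 J.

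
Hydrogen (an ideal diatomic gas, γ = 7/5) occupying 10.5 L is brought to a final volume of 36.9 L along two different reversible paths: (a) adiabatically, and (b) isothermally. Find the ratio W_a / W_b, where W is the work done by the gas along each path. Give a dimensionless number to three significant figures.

W_a / W_b ≈ 0.786

Path (a) adiabatic: W = P₁V₁(1 − (V₁/V₂)^(γ−1))/(γ−1) → W_a/(P₁V₁) = 0.9878.
Path (b) isothermal: W = P₁V₁ ln(V₂/V₁) → W_b/(P₁V₁) = 1.257.
W_a / W_b = 0.9878 / 1.257 = 0.786.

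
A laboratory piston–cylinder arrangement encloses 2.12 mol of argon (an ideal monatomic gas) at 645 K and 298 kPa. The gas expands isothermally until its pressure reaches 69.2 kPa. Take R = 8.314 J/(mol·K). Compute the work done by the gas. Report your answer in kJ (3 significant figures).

Isothermal process: W = nRT ln(V₂/V₁) = nRT ln(P₁/P₂).
W = (2.12)(8.314)(645) × ln(298/69.2)
  = 11369 × ln(4.306) = 11369 × 1.46
W_by_gas = 16599 J.

W ≈ 16.6 kJ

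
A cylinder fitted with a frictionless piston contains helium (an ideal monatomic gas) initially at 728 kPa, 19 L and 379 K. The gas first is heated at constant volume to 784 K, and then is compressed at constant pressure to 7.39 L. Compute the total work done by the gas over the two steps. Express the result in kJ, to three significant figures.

Step 1 (isochoric): W = 0 (constant volume).
After step 1: P = 1506 kPa (V unchanged).
Step 2 (isobaric): W = PΔV = (1506 kPa)(7.39 − 19 L) = -17484 J.
W_total = 0 − 17484 = -17484 J.

W_total ≈ -17.5 kJ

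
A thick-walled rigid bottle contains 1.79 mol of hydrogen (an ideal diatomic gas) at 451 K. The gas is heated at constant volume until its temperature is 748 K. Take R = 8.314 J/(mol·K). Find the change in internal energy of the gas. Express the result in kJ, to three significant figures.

ΔU ≈ 11.0 kJ

Constant volume ⇒ W = 0, so Q = ΔU = nCᵥΔT with Cᵥ = 5R/2 = 20.79 J/(mol·K).
ΔU = (1.79)(20.79)(748 − 451) = 11050 J.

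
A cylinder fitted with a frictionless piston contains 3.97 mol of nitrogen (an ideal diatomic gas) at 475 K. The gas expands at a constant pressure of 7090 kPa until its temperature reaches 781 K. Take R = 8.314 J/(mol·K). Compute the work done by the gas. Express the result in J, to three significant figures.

Isobaric: W = P ΔV = nR ΔT.
W = (3.97)(8.314)(781 − 475) = 10100 J.

W ≈ 10100 J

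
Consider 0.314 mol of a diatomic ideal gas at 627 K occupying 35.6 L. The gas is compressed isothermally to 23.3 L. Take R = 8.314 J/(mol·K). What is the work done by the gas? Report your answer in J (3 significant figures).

Isothermal: W = nRT ln(V₂/V₁).
W = (0.314)(8.314)(627) × ln(23.3/35.6)
  = 1637 × -0.4239
W_by_gas = -693.8 J.

W ≈ -694 J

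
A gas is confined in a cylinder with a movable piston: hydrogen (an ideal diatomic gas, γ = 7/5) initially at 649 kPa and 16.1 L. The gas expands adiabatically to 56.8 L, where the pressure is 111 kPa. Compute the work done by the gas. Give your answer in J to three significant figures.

W ≈ 10400 J

Adiabatic: W = (P₁V₁ − P₂V₂)/(γ − 1) with γ = 7/5.
P₁V₁ = 10449 J, P₂V₂ = 6305 J.
W = (10449 − 6305) / 0.4 = 10360 J.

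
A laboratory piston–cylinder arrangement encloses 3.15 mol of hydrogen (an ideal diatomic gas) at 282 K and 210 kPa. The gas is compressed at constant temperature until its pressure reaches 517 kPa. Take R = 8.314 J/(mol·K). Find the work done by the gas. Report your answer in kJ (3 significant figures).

Isothermal process: W = nRT ln(V₂/V₁) = nRT ln(P₁/P₂).
W = (3.15)(8.314)(282) × ln(210/517)
  = 7385 × ln(0.4062) = 7385 × -0.9009
W_by_gas = -6654 J.

W ≈ -6.65 kJ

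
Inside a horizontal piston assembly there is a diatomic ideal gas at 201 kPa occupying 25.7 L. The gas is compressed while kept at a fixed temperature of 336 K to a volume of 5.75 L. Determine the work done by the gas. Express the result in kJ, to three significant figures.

W ≈ -7.73 kJ

Isothermal: W = nRT ln(V₂/V₁) = P₁V₁ ln(V₂/V₁).
P₁V₁ = (201 kPa)(25.7 L) = 5166 J.
W = 5166 × ln(5.75/25.7) = 5166 × -1.497
W_by_gas = -7735 J.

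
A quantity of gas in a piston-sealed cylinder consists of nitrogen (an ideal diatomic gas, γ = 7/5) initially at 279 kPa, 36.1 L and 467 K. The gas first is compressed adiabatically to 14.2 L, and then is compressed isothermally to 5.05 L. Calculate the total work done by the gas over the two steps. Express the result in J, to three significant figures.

W_total ≈ -26500 J

Step 1 (adiabatic): W = (P₁V₁ − P₂V₂)/(γ−1) = (10072 − 14628)/0.4 = -11391 J.
After step 1: P = 1030 kPa, V = 14.2 L, T = 678.3 K.
Step 2 (isothermal): W = P₁V₁ ln(V₂/V₁) = (14628) ln(5.05/14.2) = -15124 J.
W_total = -11391 − 15124 = -26515 J.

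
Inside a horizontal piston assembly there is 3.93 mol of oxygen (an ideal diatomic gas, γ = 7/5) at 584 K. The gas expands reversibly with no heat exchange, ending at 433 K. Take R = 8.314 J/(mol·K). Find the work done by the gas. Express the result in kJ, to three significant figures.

Adiabatic ⇒ Q = 0, so W_by = −ΔU = nCᵥ(T₁ − T₂).
Cᵥ = 5R/2 = 20.79 J/(mol·K).
W = (3.93)(20.79)(584 − 433) = 12334 J.

W ≈ 12.3 kJ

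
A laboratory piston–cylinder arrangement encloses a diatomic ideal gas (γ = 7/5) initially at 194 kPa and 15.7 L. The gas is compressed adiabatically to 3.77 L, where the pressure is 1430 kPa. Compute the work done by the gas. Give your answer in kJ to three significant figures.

W ≈ -5.86 kJ

Adiabatic: W = (P₁V₁ − P₂V₂)/(γ − 1) with γ = 7/5.
P₁V₁ = 3046 J, P₂V₂ = 5391 J.
W = (3046 − 5391) / 0.4 = -5863 J.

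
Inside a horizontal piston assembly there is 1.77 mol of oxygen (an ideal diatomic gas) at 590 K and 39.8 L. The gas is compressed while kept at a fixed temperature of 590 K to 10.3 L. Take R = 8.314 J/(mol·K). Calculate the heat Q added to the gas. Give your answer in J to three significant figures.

Q ≈ -11700 J

Isothermal ⇒ ΔU = 0, so Q = W = nRT ln(V₂/V₁).
Q = (1.77)(8.314)(590) ln(10.3/39.8) = 8682 × -1.352 = -11736 J.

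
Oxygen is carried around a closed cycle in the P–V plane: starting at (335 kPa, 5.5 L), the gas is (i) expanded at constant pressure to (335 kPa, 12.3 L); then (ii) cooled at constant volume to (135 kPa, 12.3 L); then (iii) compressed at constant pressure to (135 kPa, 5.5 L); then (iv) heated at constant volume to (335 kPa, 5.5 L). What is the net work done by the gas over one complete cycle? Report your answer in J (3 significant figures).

W_net ≈ 1360 J

Constant-volume legs do no work.
W(i) = (335)(12.3 − 5.5) = 2278 J; W(iii) = (135)(5.5 − 12.3) = -918 J.
W_net = 2278 − 918 = 1360 J (the clockwise enclosed area).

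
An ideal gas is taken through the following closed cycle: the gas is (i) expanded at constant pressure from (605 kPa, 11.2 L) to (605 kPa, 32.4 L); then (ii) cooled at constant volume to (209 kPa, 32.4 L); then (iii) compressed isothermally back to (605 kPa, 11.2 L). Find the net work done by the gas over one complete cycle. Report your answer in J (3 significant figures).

Leg (i): W = PΔV = (605)(32.4 − 11.2) = 12826 J.
Leg (ii): W = 0.
Leg (iii): W = PᵢVᵢ ln(V_f/Vᵢ) = (6772) ln(11.2/32.4) = -7193 J.
W_net = 12826 − 7193 = 5633 J.

W_net ≈ 5630 J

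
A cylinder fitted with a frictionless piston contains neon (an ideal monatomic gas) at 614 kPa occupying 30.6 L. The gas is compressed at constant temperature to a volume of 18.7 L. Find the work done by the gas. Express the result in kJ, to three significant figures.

Isothermal: W = nRT ln(V₂/V₁) = P₁V₁ ln(V₂/V₁).
P₁V₁ = (614 kPa)(30.6 L) = 18788 J.
W = 18788 × ln(18.7/30.6) = 18788 × -0.4925
W_by_gas = -9253 J.

W ≈ -9.25 kJ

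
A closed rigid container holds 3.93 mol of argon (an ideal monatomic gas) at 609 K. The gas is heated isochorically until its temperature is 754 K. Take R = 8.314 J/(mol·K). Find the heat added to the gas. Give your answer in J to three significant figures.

Q ≈ 7110 J

Constant volume ⇒ W = 0, so Q = ΔU = nCᵥΔT with Cᵥ = 3R/2 = 12.47 J/(mol·K).
ΔU = (3.93)(12.47)(754 − 609) = 7107 J.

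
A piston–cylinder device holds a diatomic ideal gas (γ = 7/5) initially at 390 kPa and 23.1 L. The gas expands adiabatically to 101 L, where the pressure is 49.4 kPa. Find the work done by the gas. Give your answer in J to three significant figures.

W ≈ 10000 J

Adiabatic: W = (P₁V₁ − P₂V₂)/(γ − 1) with γ = 7/5.
P₁V₁ = 9009 J, P₂V₂ = 4989 J.
W = (9009 − 4989) / 0.4 = 10049 J.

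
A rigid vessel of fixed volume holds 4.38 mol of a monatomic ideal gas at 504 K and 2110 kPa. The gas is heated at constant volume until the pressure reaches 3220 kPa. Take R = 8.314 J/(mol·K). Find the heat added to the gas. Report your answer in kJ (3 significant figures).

Q ≈ 14.5 kJ

Constant volume ⇒ W = 0, so Q = ΔU = nCᵥΔT with Cᵥ = 3R/2 = 12.47 J/(mol·K).
At constant V, T₂/T₁ = P₂/P₁ ⇒ ΔT = T₁(P₂/P₁ − 1) = 504·(3220/2110 − 1) = 265.1 K.
ΔU = (4.38)(12.47)(265.1) = 14483 J.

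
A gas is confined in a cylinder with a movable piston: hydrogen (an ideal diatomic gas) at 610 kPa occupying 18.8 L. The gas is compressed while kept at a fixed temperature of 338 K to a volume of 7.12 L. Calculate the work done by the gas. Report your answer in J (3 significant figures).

Isothermal: W = nRT ln(V₂/V₁) = P₁V₁ ln(V₂/V₁).
P₁V₁ = (610 kPa)(18.8 L) = 11468 J.
W = 11468 × ln(7.12/18.8) = 11468 × -0.9709
W_by_gas = -11135 J.

W ≈ -11100 J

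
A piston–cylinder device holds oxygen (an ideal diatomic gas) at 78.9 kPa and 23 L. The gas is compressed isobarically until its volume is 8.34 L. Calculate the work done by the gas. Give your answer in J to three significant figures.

W ≈ -1160 J

Isobaric: W = P ΔV.
W = (78.9 kPa)(8.34 − 23 L) = (78.9)(-14.66) = -1157 J.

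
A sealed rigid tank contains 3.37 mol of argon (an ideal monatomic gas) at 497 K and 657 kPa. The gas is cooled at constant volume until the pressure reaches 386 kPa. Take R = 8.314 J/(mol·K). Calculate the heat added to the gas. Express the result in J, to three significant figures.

Constant volume ⇒ W = 0, so Q = ΔU = nCᵥΔT with Cᵥ = 3R/2 = 12.47 J/(mol·K).
At constant V, T₂/T₁ = P₂/P₁ ⇒ ΔT = T₁(P₂/P₁ − 1) = 497·(386/657 − 1) = -205 K.
ΔU = (3.37)(12.47)(-205) = -8616 J.

Q ≈ -8620 J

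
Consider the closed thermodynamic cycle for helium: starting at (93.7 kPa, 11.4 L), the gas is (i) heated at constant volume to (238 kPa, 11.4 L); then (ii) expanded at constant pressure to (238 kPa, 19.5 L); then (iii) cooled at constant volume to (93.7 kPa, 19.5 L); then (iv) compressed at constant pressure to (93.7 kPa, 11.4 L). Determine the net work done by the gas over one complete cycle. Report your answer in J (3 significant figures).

Constant-volume legs do no work.
W(ii) = (238)(19.5 − 11.4) = 1928 J; W(iv) = (93.7)(11.4 − 19.5) = -759 J.
W_net = 1928 − 759 = 1169 J (the clockwise enclosed area).

W_net ≈ 1170 J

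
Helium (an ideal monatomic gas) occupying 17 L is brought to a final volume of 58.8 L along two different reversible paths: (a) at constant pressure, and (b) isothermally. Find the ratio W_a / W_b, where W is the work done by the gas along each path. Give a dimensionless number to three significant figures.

Path (a) isobaric: W = P₁(V₂ − V₁) → W_a/(P₁V₁) = 2.459.
Path (b) isothermal: W = P₁V₁ ln(V₂/V₁) → W_b/(P₁V₁) = 1.241.
W_a / W_b = 2.459 / 1.241 = 1.981.

W_a / W_b ≈ 1.98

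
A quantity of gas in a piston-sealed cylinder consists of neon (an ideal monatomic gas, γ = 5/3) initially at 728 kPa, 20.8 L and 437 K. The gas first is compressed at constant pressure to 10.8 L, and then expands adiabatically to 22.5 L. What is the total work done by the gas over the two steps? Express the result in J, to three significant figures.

Step 1 (isobaric): W = PΔV = (728 kPa)(10.8 − 20.8 L) = -7280 J.
After step 1: P = 728 kPa, V = 10.8 L, T = 226.9 K.
Step 2 (adiabatic): W = (P₁V₁ − P₂V₂)/(γ−1) = (7862 − 4820)/0.667 = 4564 J.
W_total = -7280 + 4564 = -2716 J.

W_total ≈ -2720 J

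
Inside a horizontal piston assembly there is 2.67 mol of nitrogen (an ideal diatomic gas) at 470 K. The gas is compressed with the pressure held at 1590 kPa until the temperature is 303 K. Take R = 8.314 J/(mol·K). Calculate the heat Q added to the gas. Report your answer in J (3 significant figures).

Q ≈ -13000 J

Isobaric: W = nRΔT = (2.67)(8.314)(-167) = -3707 J.
ΔU = nCᵥΔT with Cᵥ = 5R/2: ΔU = (2.67)(20.79)(-167) = -9268 J.
Q = ΔU + W = -9268 − 3707 = -12975 J.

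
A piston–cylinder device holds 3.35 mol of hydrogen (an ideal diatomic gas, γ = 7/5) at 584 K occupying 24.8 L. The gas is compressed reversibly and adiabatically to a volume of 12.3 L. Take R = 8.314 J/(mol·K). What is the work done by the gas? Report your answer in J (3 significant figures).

Adiabatic: TV^(γ−1) = const with γ = 7/5.
T₂ = T₁ (V₁/V₂)^(γ−1) = 584 × (24.8/12.3)^0.4 = 584 × 1.324 = 773.1 K.
W_by = nCᵥ(T₁ − T₂) = (3.35)(20.79)(584 − 773.1) = -13166 J.

W ≈ -13200 J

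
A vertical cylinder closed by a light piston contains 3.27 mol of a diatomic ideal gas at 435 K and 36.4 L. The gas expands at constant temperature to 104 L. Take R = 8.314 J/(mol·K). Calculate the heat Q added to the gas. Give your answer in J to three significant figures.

Isothermal ⇒ ΔU = 0, so Q = W = nRT ln(V₂/V₁).
Q = (3.27)(8.314)(435) ln(104/36.4) = 11826 × 1.05 = 12415 J.

Q ≈ 12400 J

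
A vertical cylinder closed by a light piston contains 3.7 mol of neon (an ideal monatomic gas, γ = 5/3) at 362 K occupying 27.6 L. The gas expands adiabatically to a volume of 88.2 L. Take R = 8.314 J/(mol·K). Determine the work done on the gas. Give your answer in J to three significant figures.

W ≈ -9000 J

Adiabatic: TV^(γ−1) = const with γ = 5/3.
T₂ = T₁ (V₁/V₂)^(γ−1) = 362 × (27.6/88.2)^0.667 = 362 × 0.4609 = 166.9 K.
W_by = nCᵥ(T₁ − T₂) = (3.7)(12.47)(362 − 166.9) = 9005 J.
Work on gas = −W_by = -9005 J.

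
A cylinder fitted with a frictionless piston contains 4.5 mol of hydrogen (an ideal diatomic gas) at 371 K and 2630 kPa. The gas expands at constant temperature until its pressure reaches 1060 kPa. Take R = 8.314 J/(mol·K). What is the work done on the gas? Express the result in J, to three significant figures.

W ≈ -12600 J

Isothermal process: W = nRT ln(V₂/V₁) = nRT ln(P₁/P₂).
W = (4.5)(8.314)(371) × ln(2630/1060)
  = 13880 × ln(2.481) = 13880 × 0.9087
W_by_gas = 12613 J; work on gas = −W_by = -12613 J.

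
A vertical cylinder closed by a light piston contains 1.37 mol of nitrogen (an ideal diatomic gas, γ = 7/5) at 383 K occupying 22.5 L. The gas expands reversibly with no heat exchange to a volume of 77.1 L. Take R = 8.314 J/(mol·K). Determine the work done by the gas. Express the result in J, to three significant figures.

W ≈ 4240 J

Adiabatic: TV^(γ−1) = const with γ = 7/5.
T₂ = T₁ (V₁/V₂)^(γ−1) = 383 × (22.5/77.1)^0.4 = 383 × 0.611 = 234 K.
W_by = nCᵥ(T₁ − T₂) = (1.37)(20.79)(383 − 234) = 4242 J.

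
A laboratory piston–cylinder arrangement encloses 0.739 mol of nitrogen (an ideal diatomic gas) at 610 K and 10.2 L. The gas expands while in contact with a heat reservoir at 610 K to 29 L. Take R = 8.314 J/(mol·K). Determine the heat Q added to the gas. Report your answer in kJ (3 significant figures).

Isothermal ⇒ ΔU = 0, so Q = W = nRT ln(V₂/V₁).
Q = (0.739)(8.314)(610) ln(29/10.2) = 3748 × 1.045 = 3916 J.

Q ≈ 3.92 kJ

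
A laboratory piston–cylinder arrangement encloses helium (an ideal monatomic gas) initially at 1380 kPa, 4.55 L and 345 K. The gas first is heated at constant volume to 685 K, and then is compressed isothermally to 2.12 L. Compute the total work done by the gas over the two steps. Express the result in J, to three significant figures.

Step 1 (isochoric): W = 0 (constant volume).
After step 1: P = 2740 kPa (V unchanged).
Step 2 (isothermal): W = P₁V₁ ln(V₂/V₁) = (12467) ln(2.12/4.55) = -9521 J.
W_total = 0 − 9521 = -9521 J.

W_total ≈ -9520 J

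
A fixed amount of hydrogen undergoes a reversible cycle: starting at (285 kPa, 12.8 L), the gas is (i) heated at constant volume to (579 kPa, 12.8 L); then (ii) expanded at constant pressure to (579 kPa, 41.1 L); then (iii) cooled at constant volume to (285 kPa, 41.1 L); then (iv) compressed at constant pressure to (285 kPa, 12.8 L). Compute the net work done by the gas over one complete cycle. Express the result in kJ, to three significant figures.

W_net ≈ 8.32 kJ

Constant-volume legs do no work.
W(ii) = (579)(41.1 − 12.8) = 16386 J; W(iv) = (285)(12.8 − 41.1) = -8066 J.
W_net = 16386 − 8066 = 8320 J (the clockwise enclosed area).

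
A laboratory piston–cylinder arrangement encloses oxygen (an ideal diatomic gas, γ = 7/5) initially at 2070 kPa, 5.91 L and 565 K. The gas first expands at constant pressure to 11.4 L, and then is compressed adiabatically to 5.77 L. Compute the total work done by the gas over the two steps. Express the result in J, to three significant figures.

W_total ≈ -7110 J

Step 1 (isobaric): W = PΔV = (2070 kPa)(11.4 − 5.91 L) = 11364 J.
After step 1: P = 2070 kPa, V = 11.4 L, T = 1090 K.
Step 2 (adiabatic): W = (P₁V₁ − P₂V₂)/(γ−1) = (23598 − 30986)/0.4 = -18470 J.
W_total = 11364 − 18470 = -7106 J.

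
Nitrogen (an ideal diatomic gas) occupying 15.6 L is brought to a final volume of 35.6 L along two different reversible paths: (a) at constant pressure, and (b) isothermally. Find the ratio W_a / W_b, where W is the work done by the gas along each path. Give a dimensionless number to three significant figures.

W_a / W_b ≈ 1.55

Path (a) isobaric: W = P₁(V₂ − V₁) → W_a/(P₁V₁) = 1.282.
Path (b) isothermal: W = P₁V₁ ln(V₂/V₁) → W_b/(P₁V₁) = 0.8251.
W_a / W_b = 1.282 / 0.8251 = 1.554.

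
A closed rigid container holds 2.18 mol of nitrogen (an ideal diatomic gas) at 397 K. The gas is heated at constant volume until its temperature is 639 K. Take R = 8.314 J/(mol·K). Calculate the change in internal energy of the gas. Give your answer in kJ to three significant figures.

ΔU ≈ 11.0 kJ

Constant volume ⇒ W = 0, so Q = ΔU = nCᵥΔT with Cᵥ = 5R/2 = 20.79 J/(mol·K).
ΔU = (2.18)(20.79)(639 − 397) = 10965 J.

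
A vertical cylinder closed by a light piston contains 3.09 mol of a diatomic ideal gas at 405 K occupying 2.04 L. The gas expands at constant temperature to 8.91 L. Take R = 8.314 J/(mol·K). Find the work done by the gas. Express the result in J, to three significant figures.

W ≈ 15300 J

Isothermal: W = nRT ln(V₂/V₁).
W = (3.09)(8.314)(405) × ln(8.91/2.04)
  = 10405 × 1.474
W_by_gas = 15339 J.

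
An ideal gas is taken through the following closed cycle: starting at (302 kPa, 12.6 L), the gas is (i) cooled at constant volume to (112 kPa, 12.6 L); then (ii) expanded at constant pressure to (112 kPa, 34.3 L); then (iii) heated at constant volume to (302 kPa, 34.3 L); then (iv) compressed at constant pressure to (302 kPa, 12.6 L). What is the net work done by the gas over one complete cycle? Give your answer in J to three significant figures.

Constant-volume legs do no work.
W(ii) = (112)(34.3 − 12.6) = 2430 J; W(iv) = (302)(12.6 − 34.3) = -6553 J.
W_net = 2430 − 6553 = -4123 J (the counter-clockwise enclosed area).

W_net ≈ -4120 J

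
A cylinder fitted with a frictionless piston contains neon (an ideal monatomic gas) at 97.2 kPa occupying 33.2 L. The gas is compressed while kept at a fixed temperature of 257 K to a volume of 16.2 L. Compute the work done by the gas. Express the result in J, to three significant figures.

Isothermal: W = nRT ln(V₂/V₁) = P₁V₁ ln(V₂/V₁).
P₁V₁ = (97.2 kPa)(33.2 L) = 3227 J.
W = 3227 × ln(16.2/33.2) = 3227 × -0.7175
W_by_gas = -2316 J.

W ≈ -2320 J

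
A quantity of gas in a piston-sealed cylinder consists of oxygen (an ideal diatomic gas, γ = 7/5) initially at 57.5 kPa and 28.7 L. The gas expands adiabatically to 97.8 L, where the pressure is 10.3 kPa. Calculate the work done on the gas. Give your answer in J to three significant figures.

W ≈ -1610 J

Adiabatic: W = (P₁V₁ − P₂V₂)/(γ − 1) with γ = 7/5.
P₁V₁ = 1650 J, P₂V₂ = 1007 J.
W = (1650 − 1007) / 0.4 = 1607 J.
Work on gas = −W_by = -1607 J.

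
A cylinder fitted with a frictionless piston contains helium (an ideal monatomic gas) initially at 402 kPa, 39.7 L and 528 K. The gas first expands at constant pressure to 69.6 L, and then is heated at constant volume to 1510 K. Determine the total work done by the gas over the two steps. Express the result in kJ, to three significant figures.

Step 1 (isobaric): W = PΔV = (402 kPa)(69.6 − 39.7 L) = 12020 J.
Step 2 (isochoric): W = 0 (constant volume).
W_total = 12020 + 0 = 12020 J.

W_total ≈ 12.0 kJ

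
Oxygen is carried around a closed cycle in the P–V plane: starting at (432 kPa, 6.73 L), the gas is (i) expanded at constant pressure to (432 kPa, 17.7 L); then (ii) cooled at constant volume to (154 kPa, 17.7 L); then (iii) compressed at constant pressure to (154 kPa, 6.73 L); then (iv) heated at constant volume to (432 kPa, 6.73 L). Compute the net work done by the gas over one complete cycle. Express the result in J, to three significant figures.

Constant-volume legs do no work.
W(i) = (432)(17.7 − 6.73) = 4739 J; W(iii) = (154)(6.73 − 17.7) = -1689 J.
W_net = 4739 − 1689 = 3050 J (the clockwise enclosed area).

W_net ≈ 3050 J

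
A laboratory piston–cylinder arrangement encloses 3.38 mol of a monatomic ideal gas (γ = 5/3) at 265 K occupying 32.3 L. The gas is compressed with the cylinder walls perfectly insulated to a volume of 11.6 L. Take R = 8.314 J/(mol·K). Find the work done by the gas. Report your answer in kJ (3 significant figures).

W ≈ -10.9 kJ

Adiabatic: TV^(γ−1) = const with γ = 5/3.
T₂ = T₁ (V₁/V₂)^(γ−1) = 265 × (32.3/11.6)^0.667 = 265 × 1.979 = 524.5 K.
W_by = nCᵥ(T₁ − T₂) = (3.38)(12.47)(265 − 524.5) = -10938 J.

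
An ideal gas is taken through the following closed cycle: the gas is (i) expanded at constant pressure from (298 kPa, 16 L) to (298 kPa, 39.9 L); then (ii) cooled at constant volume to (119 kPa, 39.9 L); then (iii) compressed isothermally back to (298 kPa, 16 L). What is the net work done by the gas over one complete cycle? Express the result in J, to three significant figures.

W_net ≈ 2780 J

Leg (i): W = PΔV = (298)(39.9 − 16) = 7122 J.
Leg (ii): W = 0.
Leg (iii): W = PᵢVᵢ ln(V_f/Vᵢ) = (4748) ln(16/39.9) = -4339 J.
W_net = 7122 − 4339 = 2783 J.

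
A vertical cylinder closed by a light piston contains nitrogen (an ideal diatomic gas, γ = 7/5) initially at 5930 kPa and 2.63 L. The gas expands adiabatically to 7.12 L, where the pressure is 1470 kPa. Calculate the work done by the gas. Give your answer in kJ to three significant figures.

W ≈ 12.8 kJ

Adiabatic: W = (P₁V₁ − P₂V₂)/(γ − 1) with γ = 7/5.
P₁V₁ = 15596 J, P₂V₂ = 10466 J.
W = (15596 − 10466) / 0.4 = 12824 J.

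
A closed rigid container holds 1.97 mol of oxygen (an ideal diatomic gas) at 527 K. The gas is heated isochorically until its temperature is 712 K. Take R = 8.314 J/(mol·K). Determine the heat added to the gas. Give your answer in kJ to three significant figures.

Q ≈ 7.58 kJ

Constant volume ⇒ W = 0, so Q = ΔU = nCᵥΔT with Cᵥ = 5R/2 = 20.79 J/(mol·K).
ΔU = (1.97)(20.79)(712 − 527) = 7575 J.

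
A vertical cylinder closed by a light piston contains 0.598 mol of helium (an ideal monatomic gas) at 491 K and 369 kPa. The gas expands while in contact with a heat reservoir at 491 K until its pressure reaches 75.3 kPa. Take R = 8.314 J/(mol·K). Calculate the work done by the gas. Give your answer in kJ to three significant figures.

W ≈ 3.88 kJ

Isothermal process: W = nRT ln(V₂/V₁) = nRT ln(P₁/P₂).
W = (0.598)(8.314)(491) × ln(369/75.3)
  = 2441 × ln(4.9) = 2441 × 1.589
W_by_gas = 3880 J.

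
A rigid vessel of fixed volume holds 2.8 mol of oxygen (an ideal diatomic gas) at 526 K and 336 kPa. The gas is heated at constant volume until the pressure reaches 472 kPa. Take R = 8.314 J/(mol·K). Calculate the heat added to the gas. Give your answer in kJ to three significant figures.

Constant volume ⇒ W = 0, so Q = ΔU = nCᵥΔT with Cᵥ = 5R/2 = 20.79 J/(mol·K).
At constant V, T₂/T₁ = P₂/P₁ ⇒ ΔT = T₁(P₂/P₁ − 1) = 526·(472/336 − 1) = 212.9 K.
ΔU = (2.8)(20.79)(212.9) = 12391 J.

Q ≈ 12.4 kJ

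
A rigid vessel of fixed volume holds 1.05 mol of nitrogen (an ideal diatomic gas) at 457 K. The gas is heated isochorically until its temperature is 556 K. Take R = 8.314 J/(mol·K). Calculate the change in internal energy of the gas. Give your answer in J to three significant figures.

ΔU ≈ 2160 J

Constant volume ⇒ W = 0, so Q = ΔU = nCᵥΔT with Cᵥ = 5R/2 = 20.79 J/(mol·K).
ΔU = (1.05)(20.79)(556 − 457) = 2161 J.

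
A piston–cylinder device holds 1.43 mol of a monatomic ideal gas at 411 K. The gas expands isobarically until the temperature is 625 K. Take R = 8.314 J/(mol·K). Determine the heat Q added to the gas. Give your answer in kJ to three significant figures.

Isobaric: W = nRΔT = (1.43)(8.314)(214) = 2544 J.
ΔU = nCᵥΔT with Cᵥ = 3R/2: ΔU = (1.43)(12.47)(214) = 3816 J.
Q = ΔU + W = 3816 + 2544 = 6361 J.

Q ≈ 6.36 kJ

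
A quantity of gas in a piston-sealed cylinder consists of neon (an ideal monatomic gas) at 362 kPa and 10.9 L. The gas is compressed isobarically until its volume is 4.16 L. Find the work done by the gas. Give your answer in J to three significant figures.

W ≈ -2440 J

Isobaric: W = P ΔV.
W = (362 kPa)(4.16 − 10.9 L) = (362)(-6.74) = -2440 J.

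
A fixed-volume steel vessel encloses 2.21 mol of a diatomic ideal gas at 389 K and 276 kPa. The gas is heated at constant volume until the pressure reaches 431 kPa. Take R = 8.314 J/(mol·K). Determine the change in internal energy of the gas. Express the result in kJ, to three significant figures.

ΔU ≈ 10.0 kJ

Constant volume ⇒ W = 0, so Q = ΔU = nCᵥΔT with Cᵥ = 5R/2 = 20.79 J/(mol·K).
At constant V, T₂/T₁ = P₂/P₁ ⇒ ΔT = T₁(P₂/P₁ − 1) = 389·(431/276 − 1) = 218.5 K.
ΔU = (2.21)(20.79)(218.5) = 10035 J.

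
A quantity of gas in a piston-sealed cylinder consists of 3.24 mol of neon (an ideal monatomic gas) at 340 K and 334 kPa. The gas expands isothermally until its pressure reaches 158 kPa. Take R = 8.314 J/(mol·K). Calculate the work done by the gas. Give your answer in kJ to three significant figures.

Isothermal process: W = nRT ln(V₂/V₁) = nRT ln(P₁/P₂).
W = (3.24)(8.314)(340) × ln(334/158)
  = 9159 × ln(2.114) = 9159 × 0.7485
W_by_gas = 6856 J.

W ≈ 6.86 kJ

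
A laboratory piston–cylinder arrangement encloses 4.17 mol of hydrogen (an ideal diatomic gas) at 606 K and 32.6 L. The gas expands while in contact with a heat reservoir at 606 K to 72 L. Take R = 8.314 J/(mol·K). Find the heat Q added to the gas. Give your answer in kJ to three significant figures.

Q ≈ 16.6 kJ

Isothermal ⇒ ΔU = 0, so Q = W = nRT ln(V₂/V₁).
Q = (4.17)(8.314)(606) ln(72/32.6) = 21010 × 0.7924 = 16647 J.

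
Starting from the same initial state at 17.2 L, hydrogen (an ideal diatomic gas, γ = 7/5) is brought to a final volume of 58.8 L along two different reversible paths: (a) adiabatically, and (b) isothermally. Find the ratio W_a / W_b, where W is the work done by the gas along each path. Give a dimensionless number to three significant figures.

Path (a) adiabatic: W = P₁V₁(1 − (V₁/V₂)^(γ−1))/(γ−1) → W_a/(P₁V₁) = 0.971.
Path (b) isothermal: W = P₁V₁ ln(V₂/V₁) → W_b/(P₁V₁) = 1.229.
W_a / W_b = 0.971 / 1.229 = 0.7899.

W_a / W_b ≈ 0.790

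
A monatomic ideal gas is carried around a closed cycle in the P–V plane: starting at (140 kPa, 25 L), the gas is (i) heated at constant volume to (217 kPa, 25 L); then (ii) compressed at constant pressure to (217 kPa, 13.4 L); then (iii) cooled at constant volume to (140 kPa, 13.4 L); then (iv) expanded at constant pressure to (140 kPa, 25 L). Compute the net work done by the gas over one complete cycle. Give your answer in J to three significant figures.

W_net ≈ -893 J

Constant-volume legs do no work.
W(ii) = (217)(13.4 − 25) = -2517 J; W(iv) = (140)(25 − 13.4) = 1624 J.
W_net = -2517 + 1624 = -893.2 J (the counter-clockwise enclosed area).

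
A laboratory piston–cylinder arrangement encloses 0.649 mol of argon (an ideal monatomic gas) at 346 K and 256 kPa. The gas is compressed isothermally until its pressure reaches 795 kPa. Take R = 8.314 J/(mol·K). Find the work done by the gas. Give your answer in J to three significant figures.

Isothermal process: W = nRT ln(V₂/V₁) = nRT ln(P₁/P₂).
W = (0.649)(8.314)(346) × ln(256/795)
  = 1867 × ln(0.322) = 1867 × -1.133
W_by_gas = -2116 J.

W ≈ -2120 J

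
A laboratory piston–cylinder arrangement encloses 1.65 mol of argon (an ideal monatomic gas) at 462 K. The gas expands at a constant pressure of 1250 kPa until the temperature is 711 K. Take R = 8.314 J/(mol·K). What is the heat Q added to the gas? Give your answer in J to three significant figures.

Q ≈ 8540 J

Isobaric: W = nRΔT = (1.65)(8.314)(249) = 3416 J.
ΔU = nCᵥΔT with Cᵥ = 3R/2: ΔU = (1.65)(12.47)(249) = 5124 J.
Q = ΔU + W = 5124 + 3416 = 8540 J.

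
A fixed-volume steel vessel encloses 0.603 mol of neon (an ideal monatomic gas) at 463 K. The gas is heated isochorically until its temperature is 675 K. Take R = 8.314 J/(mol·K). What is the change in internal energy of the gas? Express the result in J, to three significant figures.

ΔU ≈ 1590 J

Constant volume ⇒ W = 0, so Q = ΔU = nCᵥΔT with Cᵥ = 3R/2 = 12.47 J/(mol·K).
ΔU = (0.603)(12.47)(675 − 463) = 1594 J.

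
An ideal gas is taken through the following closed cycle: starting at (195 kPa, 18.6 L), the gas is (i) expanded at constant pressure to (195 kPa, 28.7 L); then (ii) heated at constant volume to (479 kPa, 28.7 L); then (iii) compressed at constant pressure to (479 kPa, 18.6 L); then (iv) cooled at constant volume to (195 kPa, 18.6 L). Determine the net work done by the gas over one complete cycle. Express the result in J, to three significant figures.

W_net ≈ -2870 J

Constant-volume legs do no work.
W(i) = (195)(28.7 − 18.6) = 1969 J; W(iii) = (479)(18.6 − 28.7) = -4838 J.
W_net = 1969 − 4838 = -2868 J (the counter-clockwise enclosed area).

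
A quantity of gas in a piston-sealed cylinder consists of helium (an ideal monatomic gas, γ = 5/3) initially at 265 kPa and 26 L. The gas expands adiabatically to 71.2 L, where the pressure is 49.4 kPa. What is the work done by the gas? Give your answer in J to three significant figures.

W ≈ 5060 J

Adiabatic: W = (P₁V₁ − P₂V₂)/(γ − 1) with γ = 5/3.
P₁V₁ = 6890 J, P₂V₂ = 3517 J.
W = (6890 − 3517) / 0.6667 = 5059 J.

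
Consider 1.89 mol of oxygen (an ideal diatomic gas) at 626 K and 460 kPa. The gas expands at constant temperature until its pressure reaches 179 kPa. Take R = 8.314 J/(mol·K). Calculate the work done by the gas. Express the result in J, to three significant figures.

W ≈ 9280 J

Isothermal process: W = nRT ln(V₂/V₁) = nRT ln(P₁/P₂).
W = (1.89)(8.314)(626) × ln(460/179)
  = 9837 × ln(2.57) = 9837 × 0.9438
W_by_gas = 9284 J.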